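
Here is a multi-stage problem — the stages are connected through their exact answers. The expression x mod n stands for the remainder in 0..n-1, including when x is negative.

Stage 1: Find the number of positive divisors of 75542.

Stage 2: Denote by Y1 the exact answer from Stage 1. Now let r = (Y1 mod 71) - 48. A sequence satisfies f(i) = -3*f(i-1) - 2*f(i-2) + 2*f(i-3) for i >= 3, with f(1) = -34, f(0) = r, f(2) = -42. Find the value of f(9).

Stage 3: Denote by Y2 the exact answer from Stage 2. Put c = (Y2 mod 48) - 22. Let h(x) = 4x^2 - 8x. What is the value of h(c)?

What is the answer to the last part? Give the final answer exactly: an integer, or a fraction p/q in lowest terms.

Stage 1: 75542 = 2 * 107 * 353; number of divisors = (1+1) * (1+1) * (1+1) = 8; answer 8
Stage 2: Y1 = 8; r = -40; f(3) = -3*(-42) - 2*(-34) + 2*(-40) = 114; iterating: f(3)=114, f(4)=-326, f(5)=666, f(6)=-1118, f(7)=1370, f(8)=-542, f(9)=-3350; answer -3350
Stage 3: Y2 = -3350; c = -12; 4*(-12)^2 - 8*(-12)^1 = (576) + (96) = 672; answer 672

672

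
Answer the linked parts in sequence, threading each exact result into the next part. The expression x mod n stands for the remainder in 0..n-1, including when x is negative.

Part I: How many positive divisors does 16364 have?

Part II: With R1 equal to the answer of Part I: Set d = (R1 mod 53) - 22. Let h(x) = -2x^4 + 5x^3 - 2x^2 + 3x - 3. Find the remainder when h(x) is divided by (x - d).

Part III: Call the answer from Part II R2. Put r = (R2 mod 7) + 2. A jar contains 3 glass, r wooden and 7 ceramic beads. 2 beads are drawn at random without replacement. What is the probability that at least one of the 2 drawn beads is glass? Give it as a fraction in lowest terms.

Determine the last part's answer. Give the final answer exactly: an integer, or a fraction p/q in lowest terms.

Part I: 16364 = 2^2 * 4091; number of divisors = (2+1) * (1+1) = 6; answer 6
Part II: R1 = 6; d = -16; remainder = value at the root: -2*(-16)^4 + 5*(-16)^3 - 2*(-16)^2 + 3*(-16)^1 - 3 = (-131072) + (-20480) + (-512) + (-48) + (-3) = -152115; answer -152115
Part III: R2 = -152115; r = 4; total draws C(14,2) = 91; complement C(11,2) = 55; favorable 91 - 55 = 36; P = 36/91; answer 36/91

36/91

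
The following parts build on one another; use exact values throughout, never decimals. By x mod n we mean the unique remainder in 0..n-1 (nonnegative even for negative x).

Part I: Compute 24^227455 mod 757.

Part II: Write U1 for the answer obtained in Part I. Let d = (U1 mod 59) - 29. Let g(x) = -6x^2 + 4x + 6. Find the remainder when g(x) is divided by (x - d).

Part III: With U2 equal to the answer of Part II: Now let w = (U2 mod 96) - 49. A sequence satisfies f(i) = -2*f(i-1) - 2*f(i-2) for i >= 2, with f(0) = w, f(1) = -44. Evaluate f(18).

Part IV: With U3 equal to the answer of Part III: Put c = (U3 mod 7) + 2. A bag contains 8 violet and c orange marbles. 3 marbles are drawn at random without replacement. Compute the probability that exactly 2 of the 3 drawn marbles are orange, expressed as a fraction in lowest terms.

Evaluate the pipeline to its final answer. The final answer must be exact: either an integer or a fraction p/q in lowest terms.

Part I: squarings mod 757: 24^1=24, 24^2=576, 24^4=210, 24^8=194, 24^16=543, 24^32=376, 24^64=574, 24^128=181, 24^256=210, 24^512=194, 24^1024=543, 24^2048=376, 24^4096=574, 24^8192=181, 24^16384=210, 24^32768=194, 24^65536=543, 24^131072=376; 24^227455 = 24^1 * 24^2 * 24^4 * 24^8 * 24^16 * 24^32 * 24^64 * 24^2048 * 24^4096 * 24^8192 * 24^16384 * 24^65536 * 24^131072 = 172 (mod 757); answer 172
Part II: U1 = 172; d = 25; remainder = value at the root: -6*(25)^2 + 4*(25)^1 + 6 = (-3750) + (100) + (6) = -3644; answer -3644
Part III: U2 = -3644; w = -45; f(2) = -2*(-44) - 2*(-45) = 178; iterating: f(2)=178, f(3)=-268, f(4)=180, f(5)=176, f(6)=-712, f(7)=1072, f(8)=-720, f(9)=-704, f(10)=2848, f(11)=-4288, f(12)=2880, f(13)=2816, f(14)=-11392, f(15)=17152, f(16)=-11520, f(17)=-11264, f(18)=45568; answer 45568
Part IV: U3 = 45568; c = 7; total draws C(15,3) = 455; favorable C(7,2)*C(8,1) = 168; P = 24/65; answer 24/65

24/65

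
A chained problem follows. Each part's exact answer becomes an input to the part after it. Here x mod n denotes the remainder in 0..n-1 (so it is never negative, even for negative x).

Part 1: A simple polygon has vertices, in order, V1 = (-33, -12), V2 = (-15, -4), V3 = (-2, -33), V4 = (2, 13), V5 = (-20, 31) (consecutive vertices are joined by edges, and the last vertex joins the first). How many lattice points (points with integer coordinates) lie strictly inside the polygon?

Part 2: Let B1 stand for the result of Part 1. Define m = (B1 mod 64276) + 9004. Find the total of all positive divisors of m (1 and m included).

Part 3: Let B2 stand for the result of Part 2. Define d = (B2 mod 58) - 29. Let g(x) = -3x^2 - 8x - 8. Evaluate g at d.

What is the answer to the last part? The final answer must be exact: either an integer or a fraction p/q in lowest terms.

-59

Part 1: cross terms: (-33*-4 - -15*-12)=-48, (-15*-33 - -2*-4)=487, (-2*13 - 2*-33)=40, (2*31 - -20*13)=322, (-20*-12 - -33*31)=1263; twice the area = |2064| = 2064; area = 1032; boundary points = 2 + 1 + 2 + 2 + 1 = 8; strictly interior points = area - boundary/2 + 1 = 1029; answer 1029
Part 2: B1 = 1029; m = 10033; 10033 = 79 * 127; sigma = (1 + 79) * (1 + 127) = 80 * 128 = 10240; answer 10240
Part 3: B2 = 10240; d = 3; -3*(3)^2 - 8*(3)^1 - 8 = (-27) + (-24) + (-8) = -59; answer -59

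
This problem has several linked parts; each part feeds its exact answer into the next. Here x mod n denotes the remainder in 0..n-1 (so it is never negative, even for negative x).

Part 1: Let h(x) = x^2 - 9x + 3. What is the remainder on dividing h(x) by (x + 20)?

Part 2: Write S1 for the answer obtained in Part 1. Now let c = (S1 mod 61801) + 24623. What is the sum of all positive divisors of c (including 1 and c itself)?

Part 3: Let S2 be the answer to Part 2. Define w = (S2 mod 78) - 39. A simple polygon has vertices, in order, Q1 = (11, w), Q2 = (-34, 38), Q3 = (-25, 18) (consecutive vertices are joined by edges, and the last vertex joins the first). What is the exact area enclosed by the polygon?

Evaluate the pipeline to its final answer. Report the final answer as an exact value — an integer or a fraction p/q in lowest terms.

531/2

Part 1: remainder = value at the root: 1*(-20)^2 - 9*(-20)^1 + 3 = (400) + (180) + (3) = 583; answer 583
Part 2: S1 = 583; c = 25206; 25206 = 2 * 3 * 4201; sigma = (1 + 2) * (1 + 3) * (1 + 4201) = 3 * 4 * 4202 = 50424; answer 50424
Part 3: S2 = 50424; w = -3; cross terms: (11*38 - -34*-3)=316, (-34*18 - -25*38)=338, (-25*-3 - 11*18)=-123; twice the area = |531| = 531; area = 531/2; answer 531/2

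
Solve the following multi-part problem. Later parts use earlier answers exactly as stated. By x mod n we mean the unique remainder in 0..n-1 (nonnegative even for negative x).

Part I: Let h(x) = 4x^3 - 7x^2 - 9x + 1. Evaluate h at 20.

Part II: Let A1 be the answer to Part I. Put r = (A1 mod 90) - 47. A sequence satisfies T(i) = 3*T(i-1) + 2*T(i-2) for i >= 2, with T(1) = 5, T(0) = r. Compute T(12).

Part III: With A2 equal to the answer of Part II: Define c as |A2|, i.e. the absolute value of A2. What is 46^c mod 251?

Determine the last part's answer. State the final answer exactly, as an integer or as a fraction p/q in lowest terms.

82

Part I: 4*(20)^3 - 7*(20)^2 - 9*(20)^1 + 1 = (32000) + (-2800) + (-180) + (1) = 29021; answer 29021
Part II: A1 = 29021; r = -6; T(2) = 3*(5) + 2*(-6) = 3; iterating: T(2)=3, T(3)=19, T(4)=63, T(5)=227, T(6)=807, T(7)=2875, T(8)=10239, T(9)=36467, T(10)=129879, T(11)=462571, T(12)=1647471; answer 1647471
Part III: A2 = 1647471; c = 1647471; squarings mod 251: 46^1=46, 46^2=108, 46^4=118, 46^8=119, 46^16=105, 46^32=232, 46^64=110, 46^128=52, 46^256=194, 46^512=237, 46^1024=196, 46^2048=13, 46^4096=169, 46^8192=198, 46^16384=48, 46^32768=45, 46^65536=17, 46^131072=38, 46^262144=189, 46^524288=79, 46^1048576=217; 46^1647471 = 46^1 * 46^2 * 46^4 * 46^8 * 46^32 * 46^64 * 46^256 * 46^512 * 46^8192 * 46^65536 * 46^524288 * 46^1048576 = 82 (mod 251); answer 82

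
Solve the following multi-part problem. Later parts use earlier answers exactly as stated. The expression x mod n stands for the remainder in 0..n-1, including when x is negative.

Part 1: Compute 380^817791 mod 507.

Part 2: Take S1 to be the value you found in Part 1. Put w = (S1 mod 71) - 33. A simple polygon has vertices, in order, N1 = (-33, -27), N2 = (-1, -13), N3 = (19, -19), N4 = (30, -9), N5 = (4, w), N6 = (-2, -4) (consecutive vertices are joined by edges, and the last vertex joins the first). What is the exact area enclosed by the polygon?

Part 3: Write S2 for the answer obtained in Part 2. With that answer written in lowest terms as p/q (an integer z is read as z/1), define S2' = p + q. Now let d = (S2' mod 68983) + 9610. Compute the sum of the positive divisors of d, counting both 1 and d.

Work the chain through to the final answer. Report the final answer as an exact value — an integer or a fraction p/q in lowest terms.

Part 1: squarings mod 507: 380^1=380, 380^2=412, 380^4=406, 380^8=61, 380^16=172, 380^32=178, 380^64=250, 380^128=139, 380^256=55, 380^512=490, 380^1024=289, 380^2048=373, 380^4096=211, 380^8192=412, 380^16384=406, 380^32768=61, 380^65536=172, 380^131072=178, 380^262144=250, 380^524288=139; 380^817791 = 380^1 * 380^2 * 380^4 * 380^8 * 380^16 * 380^32 * 380^64 * 380^512 * 380^2048 * 380^4096 * 380^8192 * 380^16384 * 380^262144 * 380^524288 = 170 (mod 507); answer 170
Part 2: S1 = 170; w = -5; cross terms: (-33*-13 - -1*-27)=402, (-1*-19 - 19*-13)=266, (19*-9 - 30*-19)=399, (30*-5 - 4*-9)=-114, (4*-4 - -2*-5)=-26, (-2*-27 - -33*-4)=-78; twice the area = |849| = 849; area = 849/2; answer 849/2
Part 3: S2 = 849/2; threaded value p + q = 851; d = 10461; 10461 = 3 * 11 * 317; sigma = (1 + 3) * (1 + 11) * (1 + 317) = 4 * 12 * 318 = 15264; answer 15264

15264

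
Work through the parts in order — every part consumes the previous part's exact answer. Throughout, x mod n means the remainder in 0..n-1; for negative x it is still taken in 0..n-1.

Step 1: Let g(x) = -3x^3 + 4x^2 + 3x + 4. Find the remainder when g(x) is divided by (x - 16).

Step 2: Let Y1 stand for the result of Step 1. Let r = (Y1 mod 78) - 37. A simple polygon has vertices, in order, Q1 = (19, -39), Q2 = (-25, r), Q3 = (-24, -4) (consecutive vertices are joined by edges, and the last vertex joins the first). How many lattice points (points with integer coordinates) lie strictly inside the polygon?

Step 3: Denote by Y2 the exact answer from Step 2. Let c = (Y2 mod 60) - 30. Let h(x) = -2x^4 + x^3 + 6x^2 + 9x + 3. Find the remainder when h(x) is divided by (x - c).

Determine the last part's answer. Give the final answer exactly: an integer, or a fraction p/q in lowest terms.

-125293

Step 1: remainder = value at the root: -3*(16)^3 + 4*(16)^2 + 3*(16)^1 + 4 = (-12288) + (1024) + (48) + (4) = -11212; answer -11212
Step 2: Y1 = -11212; r = -17; cross terms: (19*-17 - -25*-39)=-1298, (-25*-4 - -24*-17)=-308, (-24*-39 - 19*-4)=1012; twice the area = |-594| = 594; area = 297; boundary points = 22 + 1 + 1 = 24; strictly interior points = area - boundary/2 + 1 = 286; answer 286
Step 3: Y2 = 286; c = 16; remainder = value at the root: -2*(16)^4 + 1*(16)^3 + 6*(16)^2 + 9*(16)^1 + 3 = (-131072) + (4096) + (1536) + (144) + (3) = -125293; answer -125293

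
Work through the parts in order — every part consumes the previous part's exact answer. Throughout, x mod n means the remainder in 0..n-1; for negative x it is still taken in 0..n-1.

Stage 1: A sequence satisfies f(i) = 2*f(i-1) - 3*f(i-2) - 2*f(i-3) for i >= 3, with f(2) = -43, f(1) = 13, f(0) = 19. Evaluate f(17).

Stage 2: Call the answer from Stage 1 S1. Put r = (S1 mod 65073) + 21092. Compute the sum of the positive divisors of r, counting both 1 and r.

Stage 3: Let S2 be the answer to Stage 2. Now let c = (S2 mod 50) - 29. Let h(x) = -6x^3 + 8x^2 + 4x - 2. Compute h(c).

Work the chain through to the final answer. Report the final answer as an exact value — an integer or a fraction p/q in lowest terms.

4

Stage 1: f(3) = 2*(-43) - 3*(13) - 2*(19) = -163; iterating: f(3)=-163, f(4)=-223, f(5)=129, f(6)=1253, f(7)=2565, f(8)=1113, f(9)=-7975, f(10)=-24419, f(11)=-27139, f(12)=34929, f(13)=200113, f(14)=349717, f(15)=29237, f(16)=-1390903, f(17)=-3568951; answer -3568951
Stage 2: S1 = -3568951; r = 31156; 31156 = 2^2 * 7789; sigma = (1 + 2 + 4) * (1 + 7789) = 7 * 7790 = 54530; answer 54530
Stage 3: S2 = 54530; c = 1; -6*(1)^3 + 8*(1)^2 + 4*(1)^1 - 2 = (-6) + (8) + (4) + (-2) = 4; answer 4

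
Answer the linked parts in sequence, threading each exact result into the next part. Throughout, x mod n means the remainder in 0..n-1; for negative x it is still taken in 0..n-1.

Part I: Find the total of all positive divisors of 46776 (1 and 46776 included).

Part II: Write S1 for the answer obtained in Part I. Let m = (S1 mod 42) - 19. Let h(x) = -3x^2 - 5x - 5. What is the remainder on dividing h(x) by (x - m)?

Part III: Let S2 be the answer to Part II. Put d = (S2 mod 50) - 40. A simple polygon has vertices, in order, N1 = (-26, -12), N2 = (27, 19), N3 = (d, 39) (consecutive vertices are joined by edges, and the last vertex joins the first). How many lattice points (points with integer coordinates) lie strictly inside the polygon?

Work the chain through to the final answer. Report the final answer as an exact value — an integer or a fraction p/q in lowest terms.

1140

Part I: 46776 = 2^3 * 3 * 1949; sigma = (1 + 2 + 4 + 8) * (1 + 3) * (1 + 1949) = 15 * 4 * 1950 = 117000; answer 117000
Part II: S1 = 117000; m = 11; remainder = value at the root: -3*(11)^2 - 5*(11)^1 - 5 = (-363) + (-55) + (-5) = -423; answer -423
Part III: S2 = -423; d = -13; cross terms: (-26*19 - 27*-12)=-170, (27*39 - -13*19)=1300, (-13*-12 - -26*39)=1170; twice the area = |2300| = 2300; area = 1150; boundary points = 1 + 20 + 1 = 22; strictly interior points = area - boundary/2 + 1 = 1140; answer 1140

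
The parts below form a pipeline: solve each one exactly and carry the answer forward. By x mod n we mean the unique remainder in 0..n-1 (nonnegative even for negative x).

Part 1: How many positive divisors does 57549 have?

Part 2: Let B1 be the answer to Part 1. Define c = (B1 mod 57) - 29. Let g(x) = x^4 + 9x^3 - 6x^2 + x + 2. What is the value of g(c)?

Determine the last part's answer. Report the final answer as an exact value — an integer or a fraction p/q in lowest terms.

246227

Part 1: 57549 = 3 * 19183; number of divisors = (1+1) * (1+1) = 4; answer 4
Part 2: B1 = 4; c = -25; 1*(-25)^4 + 9*(-25)^3 - 6*(-25)^2 + 1*(-25)^1 + 2 = (390625) + (-140625) + (-3750) + (-25) + (2) = 246227; answer 246227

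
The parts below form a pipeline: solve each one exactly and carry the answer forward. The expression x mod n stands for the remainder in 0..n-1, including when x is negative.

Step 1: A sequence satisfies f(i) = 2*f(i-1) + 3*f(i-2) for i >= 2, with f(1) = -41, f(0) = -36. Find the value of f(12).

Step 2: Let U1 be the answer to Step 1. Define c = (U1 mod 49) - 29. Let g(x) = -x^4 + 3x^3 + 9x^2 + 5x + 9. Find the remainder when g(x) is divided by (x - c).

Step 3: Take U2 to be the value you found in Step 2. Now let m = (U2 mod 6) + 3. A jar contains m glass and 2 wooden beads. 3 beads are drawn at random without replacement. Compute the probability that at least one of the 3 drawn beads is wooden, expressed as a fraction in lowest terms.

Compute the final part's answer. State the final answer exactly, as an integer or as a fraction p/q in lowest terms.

9/14

Step 1: f(2) = 2*(-41) + 3*(-36) = -190; iterating: f(2)=-190, f(3)=-503, f(4)=-1576, f(5)=-4661, f(6)=-14050, f(7)=-42083, f(8)=-126316, f(9)=-378881, f(10)=-1136710, f(11)=-3410063, f(12)=-10230256; answer -10230256
Step 2: U1 = -10230256; c = -16; remainder = value at the root: -1*(-16)^4 + 3*(-16)^3 + 9*(-16)^2 + 5*(-16)^1 + 9 = (-65536) + (-12288) + (2304) + (-80) + (9) = -75591; answer -75591
Step 3: U2 = -75591; m = 6; total draws C(8,3) = 56; complement C(6,3) = 20; favorable 56 - 20 = 36; P = 9/14; answer 9/14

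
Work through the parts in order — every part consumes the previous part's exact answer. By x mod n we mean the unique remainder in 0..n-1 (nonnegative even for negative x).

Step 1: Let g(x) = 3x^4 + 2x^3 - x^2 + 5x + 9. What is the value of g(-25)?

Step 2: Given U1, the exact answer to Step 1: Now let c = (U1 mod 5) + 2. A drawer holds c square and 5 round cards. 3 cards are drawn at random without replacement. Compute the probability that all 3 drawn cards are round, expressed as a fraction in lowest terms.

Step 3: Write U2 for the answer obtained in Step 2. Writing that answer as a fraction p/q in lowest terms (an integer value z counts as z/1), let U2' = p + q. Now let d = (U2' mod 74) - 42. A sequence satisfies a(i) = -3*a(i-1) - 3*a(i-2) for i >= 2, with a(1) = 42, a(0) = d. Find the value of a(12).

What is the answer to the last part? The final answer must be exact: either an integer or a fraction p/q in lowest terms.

-5103

Step 1: 3*(-25)^4 + 2*(-25)^3 - 1*(-25)^2 + 5*(-25)^1 + 9 = (1171875) + (-31250) + (-625) + (-125) + (9) = 1139884; answer 1139884
Step 2: U1 = 1139884; c = 6; total draws C(11,3) = 165; favorable C(5,3) = 10; P = 2/33; answer 2/33
Step 3: U2 = 2/33; threaded value p + q = 35; d = -7; a(2) = -3*(42) - 3*(-7) = -105; iterating: a(2)=-105, a(3)=189, a(4)=-252, a(5)=189, a(6)=189, a(7)=-1134, a(8)=2835, a(9)=-5103, a(10)=6804, a(11)=-5103, a(12)=-5103; answer -5103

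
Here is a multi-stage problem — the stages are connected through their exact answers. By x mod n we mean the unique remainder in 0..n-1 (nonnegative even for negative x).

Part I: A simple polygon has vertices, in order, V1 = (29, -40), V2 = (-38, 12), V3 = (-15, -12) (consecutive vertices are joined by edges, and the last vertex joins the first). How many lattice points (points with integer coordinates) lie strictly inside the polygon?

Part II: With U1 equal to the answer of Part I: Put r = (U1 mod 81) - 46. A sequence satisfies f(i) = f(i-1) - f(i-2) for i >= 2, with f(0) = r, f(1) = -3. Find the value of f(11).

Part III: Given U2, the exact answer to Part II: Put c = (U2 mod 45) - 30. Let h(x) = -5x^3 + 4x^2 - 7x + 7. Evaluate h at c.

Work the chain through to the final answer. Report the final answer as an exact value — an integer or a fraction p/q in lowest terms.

Part I: cross terms: (29*12 - -38*-40)=-1172, (-38*-12 - -15*12)=636, (-15*-40 - 29*-12)=948; twice the area = |412| = 412; area = 206; boundary points = 1 + 1 + 4 = 6; strictly interior points = area - boundary/2 + 1 = 204; answer 204
Part II: U1 = 204; r = -4; f(2) = 1*(-3) - 1*(-4) = 1; iterating: f(2)=1, f(3)=4, f(4)=3, f(5)=-1, f(6)=-4, f(7)=-3, f(8)=1, f(9)=4, f(10)=3, f(11)=-1; answer -1
Part III: U2 = -1; c = 14; -5*(14)^3 + 4*(14)^2 - 7*(14)^1 + 7 = (-13720) + (784) + (-98) + (7) = -13027; answer -13027

-13027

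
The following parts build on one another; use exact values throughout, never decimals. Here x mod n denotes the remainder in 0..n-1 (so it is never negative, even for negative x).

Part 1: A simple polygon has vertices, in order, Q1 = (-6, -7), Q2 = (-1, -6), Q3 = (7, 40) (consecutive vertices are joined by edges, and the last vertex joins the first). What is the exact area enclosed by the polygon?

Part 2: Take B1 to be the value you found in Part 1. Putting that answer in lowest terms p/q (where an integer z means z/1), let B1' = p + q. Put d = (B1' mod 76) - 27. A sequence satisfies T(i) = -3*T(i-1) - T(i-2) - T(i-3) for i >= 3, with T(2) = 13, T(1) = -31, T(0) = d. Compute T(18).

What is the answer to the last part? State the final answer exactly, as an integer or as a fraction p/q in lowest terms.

Part 1: cross terms: (-6*-6 - -1*-7)=29, (-1*40 - 7*-6)=2, (7*-7 - -6*40)=191; twice the area = |222| = 222; area = 111; answer 111
Part 2: B1 = 111; threaded value p + q = 112; d = 9; T(3) = -3*(13) - 1*(-31) - 1*(9) = -17; iterating: T(3)=-17, T(4)=69, T(5)=-203, T(6)=557, T(7)=-1537, T(8)=4257, T(9)=-11791, T(10)=32653, T(11)=-90425, T(12)=250413, T(13)=-693467, T(14)=1920413, T(15)=-5318185, T(16)=14727609, T(17)=-40785055, T(18)=112945741; answer 112945741

112945741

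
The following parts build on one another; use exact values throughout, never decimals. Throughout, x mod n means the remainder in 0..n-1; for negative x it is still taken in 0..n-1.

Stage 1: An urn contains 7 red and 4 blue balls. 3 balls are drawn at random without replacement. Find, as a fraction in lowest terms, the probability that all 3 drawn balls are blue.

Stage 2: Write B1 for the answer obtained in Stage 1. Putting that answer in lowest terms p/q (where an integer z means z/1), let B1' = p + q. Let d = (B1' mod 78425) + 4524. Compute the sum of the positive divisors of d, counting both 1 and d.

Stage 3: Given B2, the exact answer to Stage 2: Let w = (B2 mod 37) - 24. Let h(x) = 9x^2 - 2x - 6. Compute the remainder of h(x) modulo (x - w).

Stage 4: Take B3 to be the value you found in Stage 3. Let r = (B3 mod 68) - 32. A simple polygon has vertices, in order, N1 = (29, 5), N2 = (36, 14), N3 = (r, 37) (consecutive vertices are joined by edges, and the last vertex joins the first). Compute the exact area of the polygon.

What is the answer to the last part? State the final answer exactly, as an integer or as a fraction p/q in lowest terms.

Stage 1: total draws C(11,3) = 165; favorable C(4,3) = 4; P = 4/165; answer 4/165
Stage 2: B1 = 4/165; threaded value p + q = 169; d = 4693; 4693 = 13 * 19^2; sigma = (1 + 13) * (1 + 19 + 361) = 14 * 381 = 5334; answer 5334
Stage 3: B2 = 5334; w = -18; remainder = value at the root: 9*(-18)^2 - 2*(-18)^1 - 6 = (2916) + (36) + (-6) = 2946; answer 2946
Stage 4: B3 = 2946; r = -10; cross terms: (29*14 - 36*5)=226, (36*37 - -10*14)=1472, (-10*5 - 29*37)=-1123; twice the area = |575| = 575; area = 575/2; answer 575/2

575/2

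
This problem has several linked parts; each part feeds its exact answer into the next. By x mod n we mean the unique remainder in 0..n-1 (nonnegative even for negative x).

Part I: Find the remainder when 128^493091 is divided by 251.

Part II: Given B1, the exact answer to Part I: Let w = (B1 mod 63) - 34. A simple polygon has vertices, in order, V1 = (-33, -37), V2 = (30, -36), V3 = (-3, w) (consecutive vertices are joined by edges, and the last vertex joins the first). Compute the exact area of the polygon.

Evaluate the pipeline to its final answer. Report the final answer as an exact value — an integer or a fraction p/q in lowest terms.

1497

Part I: squarings mod 251: 128^1=128, 128^2=69, 128^4=243, 128^8=64, 128^16=80, 128^32=125, 128^64=63, 128^128=204, 128^256=201, 128^512=241, 128^1024=100, 128^2048=211, 128^4096=94, 128^8192=51, 128^16384=91, 128^32768=249, 128^65536=4, 128^131072=16, 128^262144=5; 128^493091 = 128^1 * 128^2 * 128^32 * 128^512 * 128^1024 * 128^32768 * 128^65536 * 128^131072 * 128^262144 = 171 (mod 251); answer 171
Part II: B1 = 171; w = 11; cross terms: (-33*-36 - 30*-37)=2298, (30*11 - -3*-36)=222, (-3*-37 - -33*11)=474; twice the area = |2994| = 2994; area = 1497; answer 1497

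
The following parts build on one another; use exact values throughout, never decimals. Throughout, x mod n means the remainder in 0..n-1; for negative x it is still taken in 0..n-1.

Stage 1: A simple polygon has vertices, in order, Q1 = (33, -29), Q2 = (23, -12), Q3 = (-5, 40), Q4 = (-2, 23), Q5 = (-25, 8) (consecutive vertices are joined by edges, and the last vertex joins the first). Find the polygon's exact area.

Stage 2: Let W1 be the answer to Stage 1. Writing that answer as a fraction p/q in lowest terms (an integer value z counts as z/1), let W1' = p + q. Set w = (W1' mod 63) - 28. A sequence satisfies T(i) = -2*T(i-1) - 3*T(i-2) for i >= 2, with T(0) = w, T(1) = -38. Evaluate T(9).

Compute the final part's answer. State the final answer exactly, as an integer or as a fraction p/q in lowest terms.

Stage 1: cross terms: (33*-12 - 23*-29)=271, (23*40 - -5*-12)=860, (-5*23 - -2*40)=-35, (-2*8 - -25*23)=559, (-25*-29 - 33*8)=461; twice the area = |2116| = 2116; area = 1058; answer 1058
Stage 2: W1 = 1058; threaded value p + q = 1059; w = 23; T(2) = -2*(-38) - 3*(23) = 7; iterating: T(2)=7, T(3)=100, T(4)=-221, T(5)=142, T(6)=379, T(7)=-1184, T(8)=1231, T(9)=1090; answer 1090

1090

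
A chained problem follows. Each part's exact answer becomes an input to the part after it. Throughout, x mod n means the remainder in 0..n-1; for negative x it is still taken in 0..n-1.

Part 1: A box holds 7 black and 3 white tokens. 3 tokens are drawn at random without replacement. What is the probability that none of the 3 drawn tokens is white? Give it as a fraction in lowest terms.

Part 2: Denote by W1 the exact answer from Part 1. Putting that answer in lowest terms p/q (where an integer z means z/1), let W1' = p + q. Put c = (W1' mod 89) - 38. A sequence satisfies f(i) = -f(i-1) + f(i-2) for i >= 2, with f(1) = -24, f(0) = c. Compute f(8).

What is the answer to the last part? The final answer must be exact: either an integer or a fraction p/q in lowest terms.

413

Part 1: total draws C(10,3) = 120; favorable C(7,3) = 35; P = 7/24; answer 7/24
Part 2: W1 = 7/24; threaded value p + q = 31; c = -7; f(2) = -1*(-24) + 1*(-7) = 17; iterating: f(2)=17, f(3)=-41, f(4)=58, f(5)=-99, f(6)=157, f(7)=-256, f(8)=413; answer 413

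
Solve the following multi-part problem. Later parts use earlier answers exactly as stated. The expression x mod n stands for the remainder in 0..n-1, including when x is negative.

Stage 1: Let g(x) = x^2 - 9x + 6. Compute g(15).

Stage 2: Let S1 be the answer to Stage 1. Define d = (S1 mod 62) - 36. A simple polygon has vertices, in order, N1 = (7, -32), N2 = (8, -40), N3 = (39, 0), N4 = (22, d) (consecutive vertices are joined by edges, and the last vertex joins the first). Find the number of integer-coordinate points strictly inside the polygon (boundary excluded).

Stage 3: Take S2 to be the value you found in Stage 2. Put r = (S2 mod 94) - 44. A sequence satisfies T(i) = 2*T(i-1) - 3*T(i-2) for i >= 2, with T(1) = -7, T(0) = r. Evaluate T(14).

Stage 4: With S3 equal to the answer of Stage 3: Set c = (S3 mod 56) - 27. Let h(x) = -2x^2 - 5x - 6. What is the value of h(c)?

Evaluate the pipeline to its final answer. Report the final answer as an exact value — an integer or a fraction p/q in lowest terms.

Stage 1: 1*(15)^2 - 9*(15)^1 + 6 = (225) + (-135) + (6) = 96; answer 96
Stage 2: S1 = 96; d = -2; cross terms: (7*-40 - 8*-32)=-24, (8*0 - 39*-40)=1560, (39*-2 - 22*0)=-78, (22*-32 - 7*-2)=-690; twice the area = |768| = 768; area = 384; boundary points = 1 + 1 + 1 + 15 = 18; strictly interior points = area - boundary/2 + 1 = 376; answer 376
Stage 3: S2 = 376; r = -44; T(2) = 2*(-7) - 3*(-44) = 118; iterating: T(2)=118, T(3)=257, T(4)=160, T(5)=-451, T(6)=-1382, T(7)=-1411, T(8)=1324, T(9)=6881, T(10)=9790, T(11)=-1063, T(12)=-31496, T(13)=-59803, T(14)=-25118; answer -25118
Stage 4: S3 = -25118; c = -1; -2*(-1)^2 - 5*(-1)^1 - 6 = (-2) + (5) + (-6) = -3; answer -3

-3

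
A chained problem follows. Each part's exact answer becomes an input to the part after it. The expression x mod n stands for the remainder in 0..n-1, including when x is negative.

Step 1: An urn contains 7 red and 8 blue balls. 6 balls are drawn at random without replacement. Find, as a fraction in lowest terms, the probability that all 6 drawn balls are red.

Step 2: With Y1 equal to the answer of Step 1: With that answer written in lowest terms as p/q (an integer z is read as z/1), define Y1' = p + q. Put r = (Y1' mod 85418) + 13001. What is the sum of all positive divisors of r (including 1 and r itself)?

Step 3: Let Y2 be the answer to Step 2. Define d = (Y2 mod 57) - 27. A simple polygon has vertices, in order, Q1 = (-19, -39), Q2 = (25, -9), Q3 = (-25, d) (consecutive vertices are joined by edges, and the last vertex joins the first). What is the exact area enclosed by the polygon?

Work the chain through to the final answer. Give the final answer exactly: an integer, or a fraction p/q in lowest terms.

Step 1: total draws C(15,6) = 5005; favorable C(7,6) = 7; P = 1/715; answer 1/715
Step 2: Y1 = 1/715; threaded value p + q = 716; r = 13717; 13717 = 11 * 29 * 43; sigma = (1 + 11) * (1 + 29) * (1 + 43) = 12 * 30 * 44 = 15840; answer 15840
Step 3: Y2 = 15840; d = 24; cross terms: (-19*-9 - 25*-39)=1146, (25*24 - -25*-9)=375, (-25*-39 - -19*24)=1431; twice the area = |2952| = 2952; area = 1476; answer 1476

1476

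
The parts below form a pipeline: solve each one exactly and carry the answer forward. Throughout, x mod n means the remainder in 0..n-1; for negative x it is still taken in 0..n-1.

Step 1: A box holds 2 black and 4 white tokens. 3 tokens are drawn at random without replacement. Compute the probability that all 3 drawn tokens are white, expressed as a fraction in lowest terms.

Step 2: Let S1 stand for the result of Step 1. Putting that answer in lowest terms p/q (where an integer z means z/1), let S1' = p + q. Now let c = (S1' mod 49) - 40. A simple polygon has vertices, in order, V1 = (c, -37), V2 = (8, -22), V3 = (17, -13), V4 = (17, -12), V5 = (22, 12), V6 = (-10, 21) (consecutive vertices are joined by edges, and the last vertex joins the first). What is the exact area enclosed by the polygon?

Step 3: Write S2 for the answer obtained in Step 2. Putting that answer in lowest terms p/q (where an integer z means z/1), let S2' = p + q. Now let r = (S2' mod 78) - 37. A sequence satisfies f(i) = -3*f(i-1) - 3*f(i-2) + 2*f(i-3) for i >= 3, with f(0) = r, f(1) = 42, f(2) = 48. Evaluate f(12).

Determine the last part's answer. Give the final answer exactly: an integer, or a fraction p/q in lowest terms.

Step 1: total draws C(6,3) = 20; favorable C(4,3) = 4; P = 1/5; answer 1/5
Step 2: S1 = 1/5; threaded value p + q = 6; c = -34; cross terms: (-34*-22 - 8*-37)=1044, (8*-13 - 17*-22)=270, (17*-12 - 17*-13)=17, (17*12 - 22*-12)=468, (22*21 - -10*12)=582, (-10*-37 - -34*21)=1084; twice the area = |3465| = 3465; area = 3465/2; answer 3465/2
Step 3: S2 = 3465/2; threaded value p + q = 3467; r = -2; f(3) = -3*(48) - 3*(42) + 2*(-2) = -274; iterating: f(3)=-274, f(4)=762, f(5)=-1368, f(6)=1270, f(7)=1818, f(8)=-12000, f(9)=33086, f(10)=-59622, f(11)=55608, f(12)=78214; answer 78214

78214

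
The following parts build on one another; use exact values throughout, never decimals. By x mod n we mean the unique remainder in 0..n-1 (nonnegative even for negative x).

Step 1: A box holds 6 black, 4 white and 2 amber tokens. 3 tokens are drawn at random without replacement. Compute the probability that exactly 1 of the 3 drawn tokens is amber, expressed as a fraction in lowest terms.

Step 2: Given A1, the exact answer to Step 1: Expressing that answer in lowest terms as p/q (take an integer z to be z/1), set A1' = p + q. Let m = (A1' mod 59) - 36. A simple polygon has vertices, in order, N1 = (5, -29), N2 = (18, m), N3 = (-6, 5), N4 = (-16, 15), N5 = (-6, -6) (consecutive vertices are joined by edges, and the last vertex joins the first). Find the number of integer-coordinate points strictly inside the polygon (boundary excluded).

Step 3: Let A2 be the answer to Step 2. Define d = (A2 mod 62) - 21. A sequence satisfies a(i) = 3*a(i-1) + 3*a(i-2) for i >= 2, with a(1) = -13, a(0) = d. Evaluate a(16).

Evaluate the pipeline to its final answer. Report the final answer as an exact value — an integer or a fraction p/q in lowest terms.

-2966707053

Step 1: total draws C(12,3) = 220; favorable C(2,1)*C(10,2) = 90; P = 9/22; answer 9/22
Step 2: A1 = 9/22; threaded value p + q = 31; m = -5; cross terms: (5*-5 - 18*-29)=497, (18*5 - -6*-5)=60, (-6*15 - -16*5)=-10, (-16*-6 - -6*15)=186, (-6*-29 - 5*-6)=204; twice the area = |937| = 937; area = 937/2; boundary points = 1 + 2 + 10 + 1 + 1 = 15; strictly interior points = area - boundary/2 + 1 = 462; answer 462
Step 3: A2 = 462; d = 7; a(2) = 3*(-13) + 3*(7) = -18; iterating: a(2)=-18, a(3)=-93, a(4)=-333, a(5)=-1278, a(6)=-4833, a(7)=-18333, a(8)=-69498, a(9)=-263493, a(10)=-998973, a(11)=-3787398, a(12)=-14359113, a(13)=-54439533, a(14)=-206395938, a(15)=-782506413, a(16)=-2966707053; answer -2966707053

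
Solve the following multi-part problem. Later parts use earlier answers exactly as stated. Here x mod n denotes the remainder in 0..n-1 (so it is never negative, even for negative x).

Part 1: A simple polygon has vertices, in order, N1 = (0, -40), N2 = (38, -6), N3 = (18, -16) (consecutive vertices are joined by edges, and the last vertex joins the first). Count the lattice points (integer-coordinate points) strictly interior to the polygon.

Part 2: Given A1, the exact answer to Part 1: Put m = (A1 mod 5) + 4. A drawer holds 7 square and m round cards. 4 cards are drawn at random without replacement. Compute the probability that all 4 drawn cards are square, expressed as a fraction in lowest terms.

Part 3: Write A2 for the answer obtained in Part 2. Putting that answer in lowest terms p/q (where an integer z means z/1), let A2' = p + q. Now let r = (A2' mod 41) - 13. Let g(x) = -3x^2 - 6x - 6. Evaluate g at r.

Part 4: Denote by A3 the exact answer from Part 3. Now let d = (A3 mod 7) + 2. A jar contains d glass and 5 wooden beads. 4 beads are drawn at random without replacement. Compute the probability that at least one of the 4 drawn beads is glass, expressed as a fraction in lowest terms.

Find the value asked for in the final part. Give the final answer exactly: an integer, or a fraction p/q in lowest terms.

13/14

Part 1: cross terms: (0*-6 - 38*-40)=1520, (38*-16 - 18*-6)=-500, (18*-40 - 0*-16)=-720; twice the area = |300| = 300; area = 150; boundary points = 2 + 10 + 6 = 18; strictly interior points = area - boundary/2 + 1 = 142; answer 142
Part 2: A1 = 142; m = 6; total draws C(13,4) = 715; favorable C(7,4) = 35; P = 7/143; answer 7/143
Part 3: A2 = 7/143; threaded value p + q = 150; r = 14; -3*(14)^2 - 6*(14)^1 - 6 = (-588) + (-84) + (-6) = -678; answer -678
Part 4: A3 = -678; d = 3; total draws C(8,4) = 70; complement C(5,4) = 5; favorable 70 - 5 = 65; P = 13/14; answer 13/14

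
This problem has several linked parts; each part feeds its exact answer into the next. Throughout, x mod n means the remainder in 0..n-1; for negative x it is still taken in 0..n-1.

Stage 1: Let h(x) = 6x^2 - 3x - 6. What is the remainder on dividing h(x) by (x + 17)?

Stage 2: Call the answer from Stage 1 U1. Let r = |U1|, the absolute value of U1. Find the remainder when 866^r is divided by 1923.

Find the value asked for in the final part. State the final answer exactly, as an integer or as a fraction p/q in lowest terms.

1208

Stage 1: remainder = value at the root: 6*(-17)^2 - 3*(-17)^1 - 6 = (1734) + (51) + (-6) = 1779; answer 1779
Stage 2: U1 = 1779; r = 1779; squarings mod 1923: 866^1=866, 866^2=1909, 866^4=196, 866^8=1879, 866^16=13, 866^32=169, 866^64=1639, 866^128=1813, 866^256=562, 866^512=472, 866^1024=1639; 866^1779 = 866^1 * 866^2 * 866^16 * 866^32 * 866^64 * 866^128 * 866^512 * 866^1024 = 1208 (mod 1923); answer 1208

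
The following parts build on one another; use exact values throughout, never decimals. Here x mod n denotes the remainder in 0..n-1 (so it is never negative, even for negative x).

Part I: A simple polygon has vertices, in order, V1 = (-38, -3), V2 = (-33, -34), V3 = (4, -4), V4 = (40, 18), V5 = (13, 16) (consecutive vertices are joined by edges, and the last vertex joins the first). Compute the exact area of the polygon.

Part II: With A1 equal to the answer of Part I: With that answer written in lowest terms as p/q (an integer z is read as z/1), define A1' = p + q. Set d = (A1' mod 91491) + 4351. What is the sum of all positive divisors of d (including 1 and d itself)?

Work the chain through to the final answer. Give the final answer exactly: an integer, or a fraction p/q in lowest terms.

8532

Part I: cross terms: (-38*-34 - -33*-3)=1193, (-33*-4 - 4*-34)=268, (4*18 - 40*-4)=232, (40*16 - 13*18)=406, (13*-3 - -38*16)=569; twice the area = |2668| = 2668; area = 1334; answer 1334
Part II: A1 = 1334; threaded value p + q = 1335; d = 5686; 5686 = 2 * 2843; sigma = (1 + 2) * (1 + 2843) = 3 * 2844 = 8532; answer 8532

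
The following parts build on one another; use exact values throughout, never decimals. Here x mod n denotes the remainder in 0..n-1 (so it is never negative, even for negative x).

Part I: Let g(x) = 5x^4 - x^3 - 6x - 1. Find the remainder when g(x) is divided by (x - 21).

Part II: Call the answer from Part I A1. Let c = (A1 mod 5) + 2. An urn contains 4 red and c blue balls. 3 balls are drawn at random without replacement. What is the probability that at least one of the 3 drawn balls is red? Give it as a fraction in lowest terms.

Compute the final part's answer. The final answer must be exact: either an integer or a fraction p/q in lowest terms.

Part I: remainder = value at the root: 5*(21)^4 - 1*(21)^3 - 6*(21)^1 - 1 = (972405) + (-9261) + (-126) + (-1) = 963017; answer 963017
Part II: A1 = 963017; c = 4; total draws C(8,3) = 56; complement C(4,3) = 4; favorable 56 - 4 = 52; P = 13/14; answer 13/14

13/14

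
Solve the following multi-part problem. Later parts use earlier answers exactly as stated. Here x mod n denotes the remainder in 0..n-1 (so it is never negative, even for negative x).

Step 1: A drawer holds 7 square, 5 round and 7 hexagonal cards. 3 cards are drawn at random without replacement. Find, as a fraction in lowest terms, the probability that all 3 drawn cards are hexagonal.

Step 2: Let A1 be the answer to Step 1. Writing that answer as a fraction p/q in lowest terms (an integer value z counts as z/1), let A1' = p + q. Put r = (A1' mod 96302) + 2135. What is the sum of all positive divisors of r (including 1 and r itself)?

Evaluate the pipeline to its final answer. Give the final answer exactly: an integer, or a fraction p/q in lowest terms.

3256

Step 1: total draws C(19,3) = 969; favorable C(7,3) = 35; P = 35/969; answer 35/969
Step 2: A1 = 35/969; threaded value p + q = 1004; r = 3139; 3139 = 43 * 73; sigma = (1 + 43) * (1 + 73) = 44 * 74 = 3256; answer 3256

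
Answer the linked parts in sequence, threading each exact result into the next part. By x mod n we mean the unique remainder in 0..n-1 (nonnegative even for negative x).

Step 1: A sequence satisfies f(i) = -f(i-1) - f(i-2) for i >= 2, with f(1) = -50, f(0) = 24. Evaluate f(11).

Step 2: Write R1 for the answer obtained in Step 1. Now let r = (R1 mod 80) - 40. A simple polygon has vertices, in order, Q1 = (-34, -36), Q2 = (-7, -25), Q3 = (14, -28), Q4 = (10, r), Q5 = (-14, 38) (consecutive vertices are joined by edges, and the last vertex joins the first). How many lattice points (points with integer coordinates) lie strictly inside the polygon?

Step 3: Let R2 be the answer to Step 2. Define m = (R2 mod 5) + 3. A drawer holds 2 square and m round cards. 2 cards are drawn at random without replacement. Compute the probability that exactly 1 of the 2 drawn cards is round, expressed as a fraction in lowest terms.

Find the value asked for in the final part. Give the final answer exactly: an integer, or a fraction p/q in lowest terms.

7/18

Step 1: f(2) = -1*(-50) - 1*(24) = 26; iterating: f(2)=26, f(3)=24, f(4)=-50, f(5)=26, f(6)=24, f(7)=-50, f(8)=26, f(9)=24, f(10)=-50, f(11)=26; answer 26
Step 2: R1 = 26; r = -14; cross terms: (-34*-25 - -7*-36)=598, (-7*-28 - 14*-25)=546, (14*-14 - 10*-28)=84, (10*38 - -14*-14)=184, (-14*-36 - -34*38)=1796; twice the area = |3208| = 3208; area = 1604; boundary points = 1 + 3 + 2 + 4 + 2 = 12; strictly interior points = area - boundary/2 + 1 = 1599; answer 1599
Step 3: R2 = 1599; m = 7; total draws C(9,2) = 36; favorable C(7,1)*C(2,1) = 14; P = 7/18; answer 7/18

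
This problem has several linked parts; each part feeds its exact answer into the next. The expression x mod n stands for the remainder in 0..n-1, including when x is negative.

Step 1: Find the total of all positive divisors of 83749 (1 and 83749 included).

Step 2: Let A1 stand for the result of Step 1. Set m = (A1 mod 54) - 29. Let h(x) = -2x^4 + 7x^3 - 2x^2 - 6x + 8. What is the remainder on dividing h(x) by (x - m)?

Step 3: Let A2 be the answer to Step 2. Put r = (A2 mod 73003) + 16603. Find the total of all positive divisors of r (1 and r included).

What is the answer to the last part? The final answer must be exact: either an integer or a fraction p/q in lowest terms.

Step 1: 83749 = 89 * 941; sigma = (1 + 89) * (1 + 941) = 90 * 942 = 84780; answer 84780
Step 2: A1 = 84780; m = -29; remainder = value at the root: -2*(-29)^4 + 7*(-29)^3 - 2*(-29)^2 - 6*(-29)^1 + 8 = (-1414562) + (-170723) + (-1682) + (174) + (8) = -1586785; answer -1586785
Step 3: A2 = -1586785; r = 35884; 35884 = 2^2 * 8971; sigma = (1 + 2 + 4) * (1 + 8971) = 7 * 8972 = 62804; answer 62804

62804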